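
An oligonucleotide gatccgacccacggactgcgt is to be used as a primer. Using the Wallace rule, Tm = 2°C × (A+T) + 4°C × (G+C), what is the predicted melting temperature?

Scanning the sequence gives C=8, A=4, G=6, T=3.
AT pairs contribute 7, GC pairs contribute 14.
Tm = 4·14 + 2·7 = 56 + 14 = 70°C

70°C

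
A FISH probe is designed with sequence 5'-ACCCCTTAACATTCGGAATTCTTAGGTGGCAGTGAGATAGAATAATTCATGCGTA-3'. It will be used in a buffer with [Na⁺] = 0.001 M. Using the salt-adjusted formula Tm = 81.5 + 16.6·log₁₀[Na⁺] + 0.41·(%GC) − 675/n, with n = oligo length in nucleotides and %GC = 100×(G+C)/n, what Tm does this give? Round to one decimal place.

Length n = 55. G=12, T=16, C=10, A=17
G+C = 22, so %GC = 22/55 × 100 = 40%
Salt term: 16.6 × (-3) = -49.8
GC term: 0.41 × 40 = 16.4; length term: −675/55 = −12.273
Tm = 81.5 + (-49.8) + 16.4 − 12.273 = 35.827 → 35.8°C

35.8°C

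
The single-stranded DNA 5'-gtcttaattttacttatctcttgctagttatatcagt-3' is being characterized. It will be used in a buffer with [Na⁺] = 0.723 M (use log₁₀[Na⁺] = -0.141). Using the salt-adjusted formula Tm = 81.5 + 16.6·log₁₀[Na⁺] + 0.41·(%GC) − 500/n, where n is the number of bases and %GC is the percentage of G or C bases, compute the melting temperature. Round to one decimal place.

76.7°C

Length n = 37. Base counts: C=6, T=19, A=8, G=4
G+C = 10, so %GC = 10/37 × 100 = 27.027%
Salt term: 16.6 × (-0.141) = -2.341
GC term: 0.41 × 27.027 = 11.081; length term: −500/37 = −13.514
Tm = 81.5 + (-2.341) + 11.081 − 13.514 = 76.726 → 76.7°C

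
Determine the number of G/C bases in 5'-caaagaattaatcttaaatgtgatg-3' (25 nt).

6

Scanning the sequence gives T=8, C=2, G=4, A=11.
Total G or C: 4 + 2 = 6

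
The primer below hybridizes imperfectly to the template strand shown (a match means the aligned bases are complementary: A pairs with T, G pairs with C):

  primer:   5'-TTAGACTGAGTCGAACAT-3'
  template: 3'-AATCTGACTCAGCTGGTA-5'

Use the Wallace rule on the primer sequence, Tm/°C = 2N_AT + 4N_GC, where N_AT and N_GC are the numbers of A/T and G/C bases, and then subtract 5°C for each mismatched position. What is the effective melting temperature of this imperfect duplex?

45°C

Primer base counts: A=6, T=5, G=4, C=3 → A+T=11, G+C=7
Perfect-match Tm = 2(11) + 4(7) = 22 + 28 = 50°C
Mismatches (positions where the bases are not complementary): 1 (at position 15)
Effective Tm = 50 − 1×5 = 50 − 5 = 45°C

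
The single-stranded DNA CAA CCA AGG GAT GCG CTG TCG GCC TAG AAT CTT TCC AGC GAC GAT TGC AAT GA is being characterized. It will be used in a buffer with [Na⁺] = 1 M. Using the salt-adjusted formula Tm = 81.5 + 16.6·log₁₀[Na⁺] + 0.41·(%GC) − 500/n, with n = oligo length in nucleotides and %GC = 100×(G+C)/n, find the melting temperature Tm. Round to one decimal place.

93.7°C

Length n = 53. Base counts: A=14, G=14, C=14, T=11
G+C = 28, so %GC = 28/53 × 100 = 52.83%
Salt term: 16.6 × (0) = 0
GC term: 0.41 × 52.83 = 21.66; length term: −500/53 = −9.434
Tm = 81.5 + (0) + 21.66 − 9.434 = 93.726 → 93.7°C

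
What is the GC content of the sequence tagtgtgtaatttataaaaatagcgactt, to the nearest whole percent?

24%

T=11, C=2, A=11, G=5
G+C = 5 + 2 = 7 out of 29 bases
%GC = 7/29 × 100 = 24.14% ≈ 24%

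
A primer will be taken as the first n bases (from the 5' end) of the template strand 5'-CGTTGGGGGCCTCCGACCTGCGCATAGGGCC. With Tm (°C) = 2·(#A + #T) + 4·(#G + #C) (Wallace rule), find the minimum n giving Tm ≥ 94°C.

n = 28

First 27 bases: CGTTGGGGGCCTCCGACCTGCGCATAG → Tm = 92°C (< 94°C)
First 28 bases: CGTTGGGGGCCTCCGACCTGCGCATAGG → Tm = 96°C (≥ 94°C)
Since every base adds ≥2°C, Tm only increases with n, so the threshold is first crossed at n = 28.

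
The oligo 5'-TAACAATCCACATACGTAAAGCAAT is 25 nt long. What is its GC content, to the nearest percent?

32%

Scanning the sequence gives A=12, G=2, T=5, C=6.
G+C = 2 + 6 = 8 out of 25 bases
%GC = 8/25 × 100 = 32% ≈ 32%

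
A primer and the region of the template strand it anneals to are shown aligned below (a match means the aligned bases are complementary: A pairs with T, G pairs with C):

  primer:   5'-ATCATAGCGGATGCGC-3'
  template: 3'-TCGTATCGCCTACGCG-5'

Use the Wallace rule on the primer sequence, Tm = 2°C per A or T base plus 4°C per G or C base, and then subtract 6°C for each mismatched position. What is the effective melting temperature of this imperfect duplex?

44°C

Primer base counts: A=4, T=3, G=5, C=4 → A+T=7, G+C=9
Perfect-match Tm = 2(7) + 4(9) = 14 + 36 = 50°C
Mismatches (positions where the bases are not complementary): 1 (at position 2)
Effective Tm = 50 − 1×6 = 50 − 6 = 44°C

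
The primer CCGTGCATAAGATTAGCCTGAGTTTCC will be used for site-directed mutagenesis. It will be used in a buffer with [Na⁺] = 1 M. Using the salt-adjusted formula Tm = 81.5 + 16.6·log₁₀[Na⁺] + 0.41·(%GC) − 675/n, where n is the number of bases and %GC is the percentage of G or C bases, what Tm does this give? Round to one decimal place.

Length n = 27. Scanning the sequence gives C=7, A=6, G=6, T=8.
G+C = 13, so %GC = 13/27 × 100 = 48.148%
Salt term: 16.6 × (0) = 0
GC term: 0.41 × 48.148 = 19.741; length term: −675/27 = −25
Tm = 81.5 + (0) + 19.741 − 25 = 76.241 → 76.2°C

76.2°C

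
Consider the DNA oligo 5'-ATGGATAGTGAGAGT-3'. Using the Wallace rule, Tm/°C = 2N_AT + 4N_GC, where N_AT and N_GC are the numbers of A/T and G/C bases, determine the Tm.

C=0, A=5, T=4, G=6
AT pairs contribute 9, GC pairs contribute 6.
Tm = 2×9 + 4×6 = 42°C

42°C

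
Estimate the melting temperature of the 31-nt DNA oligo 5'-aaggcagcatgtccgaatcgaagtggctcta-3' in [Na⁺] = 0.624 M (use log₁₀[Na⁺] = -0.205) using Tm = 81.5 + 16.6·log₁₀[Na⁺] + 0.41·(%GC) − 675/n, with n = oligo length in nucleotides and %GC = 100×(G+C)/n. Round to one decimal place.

77.5°C

Length n = 31. T=6, C=7, A=9, G=9
G+C = 16, so %GC = 16/31 × 100 = 51.613%
Salt term: 16.6 × (-0.205) = -3.403
GC term: 0.41 × 51.613 = 21.161; length term: −675/31 = −21.774
Tm = 81.5 + (-3.403) + 21.161 − 21.774 = 77.484 → 77.5°C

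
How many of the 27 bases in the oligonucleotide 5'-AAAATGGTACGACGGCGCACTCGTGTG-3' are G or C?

A=7, G=9, T=5, C=6
G+C = 9 + 6 = 15

15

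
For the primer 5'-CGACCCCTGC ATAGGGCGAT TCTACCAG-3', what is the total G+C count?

17

G=7, A=6, T=5, C=10
Total G or C: 7 + 10 = 17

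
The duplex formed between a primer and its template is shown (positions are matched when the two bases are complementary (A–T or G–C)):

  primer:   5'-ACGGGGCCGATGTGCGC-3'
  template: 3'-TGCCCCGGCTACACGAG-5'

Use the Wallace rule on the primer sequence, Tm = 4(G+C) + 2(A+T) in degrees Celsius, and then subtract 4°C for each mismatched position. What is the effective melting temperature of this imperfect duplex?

Primer base counts: A=2, T=2, G=8, C=5 → A+T=4, G+C=13
Perfect-match Tm = 2(4) + 4(13) = 8 + 52 = 60°C
Mismatches (positions where the bases are not complementary): 1 (at position 16)
Effective Tm = 60 − 1×4 = 60 − 4 = 56°C

56°C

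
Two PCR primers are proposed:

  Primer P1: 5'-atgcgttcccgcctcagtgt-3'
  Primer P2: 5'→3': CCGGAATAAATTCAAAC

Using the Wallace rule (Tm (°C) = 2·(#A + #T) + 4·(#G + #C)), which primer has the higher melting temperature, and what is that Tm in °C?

Primer P1: A+T=8, G+C=12 → Tm = 2(8)+4(12) = 64°C
Primer P2: A+T=11, G+C=6 → Tm = 2(11)+4(6) = 46°C
64°C vs 46°C → primer P1 is higher.

Primer P1, 64°C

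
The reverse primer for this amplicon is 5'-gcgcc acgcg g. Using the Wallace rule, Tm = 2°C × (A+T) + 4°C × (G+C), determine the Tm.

42°C

T=0, A=1, G=5, C=5
A+T = 1, G+C = 10
Tm = 2×1 + 4×10 = 42°C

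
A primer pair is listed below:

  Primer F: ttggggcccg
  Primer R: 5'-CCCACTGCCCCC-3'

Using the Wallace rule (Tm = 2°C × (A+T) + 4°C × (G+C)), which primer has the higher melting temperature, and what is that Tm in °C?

Primer R, 44°C

Primer F: A+T=2, G+C=8 → Tm = 2(2)+4(8) = 36°C
Primer R: A+T=2, G+C=10 → Tm = 2(2)+4(10) = 44°C
36°C vs 44°C → primer R is higher.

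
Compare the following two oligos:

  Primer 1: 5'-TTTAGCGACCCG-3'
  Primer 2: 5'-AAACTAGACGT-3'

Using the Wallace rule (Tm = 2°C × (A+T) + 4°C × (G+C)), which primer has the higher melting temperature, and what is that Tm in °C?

Primer 1, 38°C

Primer 1: A+T=5, G+C=7 → Tm = 2(5)+4(7) = 38°C
Primer 2: A+T=7, G+C=4 → Tm = 2(7)+4(4) = 30°C
38°C vs 30°C → primer 1 is higher.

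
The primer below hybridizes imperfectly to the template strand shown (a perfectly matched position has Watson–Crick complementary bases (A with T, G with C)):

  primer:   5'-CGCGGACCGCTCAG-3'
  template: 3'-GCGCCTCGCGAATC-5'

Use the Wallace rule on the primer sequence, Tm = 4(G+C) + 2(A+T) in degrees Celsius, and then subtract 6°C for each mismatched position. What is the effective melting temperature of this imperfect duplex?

Primer base counts: A=2, T=1, G=5, C=6 → A+T=3, G+C=11
Perfect-match Tm = 2(3) + 4(11) = 6 + 44 = 50°C
Mismatches (positions where the bases are not complementary): 2 (at positions 7, 12)
Effective Tm = 50 − 2×6 = 50 − 12 = 38°C

38°C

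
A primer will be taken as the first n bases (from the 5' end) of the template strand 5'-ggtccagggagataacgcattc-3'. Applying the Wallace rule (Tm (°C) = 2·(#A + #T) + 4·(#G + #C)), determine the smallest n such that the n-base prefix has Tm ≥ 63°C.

n = 21

First 20 bases: GGTCCAGGGAGATAACGCAT → Tm = 62°C (< 63°C)
First 21 bases: GGTCCAGGGAGATAACGCATT → Tm = 64°C (≥ 63°C)
Each additional base adds 2°C (A/T) or 4°C (G/C), so Tm is non-decreasing in n; n = 21 is the first length to reach 63°C.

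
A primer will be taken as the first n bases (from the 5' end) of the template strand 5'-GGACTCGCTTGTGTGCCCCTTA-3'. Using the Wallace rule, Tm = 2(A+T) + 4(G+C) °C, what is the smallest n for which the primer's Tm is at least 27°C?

n = 8

First 7 bases: GGACTCG → Tm = 24°C (< 27°C)
First 8 bases: GGACTCGC → Tm = 28°C (≥ 27°C)
Since every base adds ≥2°C, Tm only increases with n, so the threshold is first crossed at n = 8.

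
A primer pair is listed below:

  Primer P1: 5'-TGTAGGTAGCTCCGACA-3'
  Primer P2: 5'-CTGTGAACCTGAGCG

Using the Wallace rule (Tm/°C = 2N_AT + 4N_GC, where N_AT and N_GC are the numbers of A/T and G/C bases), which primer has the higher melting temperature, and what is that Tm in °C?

Primer P1: A+T=8, G+C=9 → Tm = 2(8)+4(9) = 52°C
Primer P2: A+T=6, G+C=9 → Tm = 2(6)+4(9) = 48°C
52°C vs 48°C → primer P1 is higher.

Primer P1, 52°C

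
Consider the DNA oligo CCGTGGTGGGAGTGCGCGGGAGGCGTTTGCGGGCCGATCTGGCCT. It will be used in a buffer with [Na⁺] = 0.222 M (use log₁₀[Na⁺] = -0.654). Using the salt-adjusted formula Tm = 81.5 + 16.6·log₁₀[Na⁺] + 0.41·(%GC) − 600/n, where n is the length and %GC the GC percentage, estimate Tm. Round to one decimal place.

Length n = 45. Scanning the sequence gives G=22, C=11, T=9, A=3.
G+C = 33, so %GC = 33/45 × 100 = 73.333%
Salt term: 16.6 × (-0.654) = -10.856
GC term: 0.41 × 73.333 = 30.067; length term: −600/45 = −13.333
Tm = 81.5 + (-10.856) + 30.067 − 13.333 = 87.378 → 87.4°C

87.4°C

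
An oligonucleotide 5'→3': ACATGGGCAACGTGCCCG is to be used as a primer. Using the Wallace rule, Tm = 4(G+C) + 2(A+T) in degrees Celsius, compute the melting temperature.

60°C

A=4, C=6, T=2, G=6
AT pairs contribute 6, GC pairs contribute 12.
Tm = 2(6) + 4(12) = 12 + 48 = 60°C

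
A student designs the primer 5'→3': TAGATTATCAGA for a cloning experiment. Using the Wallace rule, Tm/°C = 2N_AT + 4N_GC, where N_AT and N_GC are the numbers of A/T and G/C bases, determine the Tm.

Counting bases: T=4, C=1, G=2, A=5
A+T = 9, G+C = 3
Tm = 4·3 + 2·9 = 12 + 18 = 30°C

30°C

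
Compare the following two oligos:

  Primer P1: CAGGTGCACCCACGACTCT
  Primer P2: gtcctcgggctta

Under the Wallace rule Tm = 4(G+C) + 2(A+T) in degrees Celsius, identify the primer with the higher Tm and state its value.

Primer P1: A+T=7, G+C=12 → Tm = 2(7)+4(12) = 62°C
Primer P2: A+T=5, G+C=8 → Tm = 2(5)+4(8) = 42°C
62°C vs 42°C → primer P1 is higher.

Primer P1, 62°C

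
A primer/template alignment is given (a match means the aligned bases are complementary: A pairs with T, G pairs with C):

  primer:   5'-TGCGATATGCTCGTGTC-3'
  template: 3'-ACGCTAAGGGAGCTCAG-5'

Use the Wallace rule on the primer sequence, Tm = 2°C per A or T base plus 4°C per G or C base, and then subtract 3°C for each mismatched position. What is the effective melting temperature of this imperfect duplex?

Primer base counts: A=2, T=6, G=5, C=4 → A+T=8, G+C=9
Perfect-match Tm = 2(8) + 4(9) = 16 + 36 = 52°C
Mismatches (positions where the bases are not complementary): 4 (at positions 7, 8, 9, 14)
Effective Tm = 52 − 4×3 = 52 − 12 = 40°C

40°C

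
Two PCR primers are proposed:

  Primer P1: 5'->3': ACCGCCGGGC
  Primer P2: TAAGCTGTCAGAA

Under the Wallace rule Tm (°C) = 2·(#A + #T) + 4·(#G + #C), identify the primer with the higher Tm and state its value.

Primer P1: A+T=1, G+C=9 → Tm = 2(1)+4(9) = 38°C
Primer P2: A+T=8, G+C=5 → Tm = 2(8)+4(5) = 36°C
38°C vs 36°C → primer P1 is higher.

Primer P1, 38°C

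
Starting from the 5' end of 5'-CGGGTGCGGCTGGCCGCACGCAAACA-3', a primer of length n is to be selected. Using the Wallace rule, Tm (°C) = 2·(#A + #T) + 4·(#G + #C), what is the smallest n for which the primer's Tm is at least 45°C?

First 12 bases: CGGGTGCGGCTG → Tm = 44°C (< 45°C)
First 13 bases: CGGGTGCGGCTGG → Tm = 48°C (≥ 45°C)
Since every base adds ≥2°C, Tm only increases with n, so the threshold is first crossed at n = 13.

n = 13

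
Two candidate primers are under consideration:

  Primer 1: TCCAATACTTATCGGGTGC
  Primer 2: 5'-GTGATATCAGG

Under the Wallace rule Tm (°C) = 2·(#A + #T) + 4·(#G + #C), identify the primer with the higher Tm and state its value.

Primer 1, 56°C

Primer 1: A+T=10, G+C=9 → Tm = 2(10)+4(9) = 56°C
Primer 2: A+T=6, G+C=5 → Tm = 2(6)+4(5) = 32°C
56°C vs 32°C → primer 1 is higher.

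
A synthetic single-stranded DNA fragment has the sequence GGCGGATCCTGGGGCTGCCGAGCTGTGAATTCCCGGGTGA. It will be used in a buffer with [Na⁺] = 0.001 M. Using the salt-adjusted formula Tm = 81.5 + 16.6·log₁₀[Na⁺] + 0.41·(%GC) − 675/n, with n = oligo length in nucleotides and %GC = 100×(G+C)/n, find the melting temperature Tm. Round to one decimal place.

Length n = 40. Counting bases: C=10, A=5, T=8, G=17
G+C = 27, so %GC = 27/40 × 100 = 67.5%
Salt term: 16.6 × (-3) = -49.8
GC term: 0.41 × 67.5 = 27.675; length term: −675/40 = −16.875
Tm = 81.5 + (-49.8) + 27.675 − 16.875 = 42.5 → 42.5°C

42.5°C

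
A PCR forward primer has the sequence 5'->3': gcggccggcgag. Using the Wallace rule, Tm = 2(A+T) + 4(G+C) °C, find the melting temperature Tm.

46°C

Base counts: T=0, A=1, C=4, G=7
AT pairs contribute 1, GC pairs contribute 11.
Tm = 2×1 + 4×11 = 46°C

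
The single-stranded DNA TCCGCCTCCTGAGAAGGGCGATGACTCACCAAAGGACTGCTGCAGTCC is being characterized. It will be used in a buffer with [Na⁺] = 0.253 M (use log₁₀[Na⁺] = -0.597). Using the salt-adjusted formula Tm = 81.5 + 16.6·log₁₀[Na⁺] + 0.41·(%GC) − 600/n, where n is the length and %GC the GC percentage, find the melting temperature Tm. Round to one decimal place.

83.9°C

Length n = 48. Base counts: G=13, A=11, C=16, T=8
G+C = 29, so %GC = 29/48 × 100 = 60.417%
Salt term: 16.6 × (-0.597) = -9.91
GC term: 0.41 × 60.417 = 24.771; length term: −600/48 = −12.5
Tm = 81.5 + (-9.91) + 24.771 − 12.5 = 83.861 → 83.9°C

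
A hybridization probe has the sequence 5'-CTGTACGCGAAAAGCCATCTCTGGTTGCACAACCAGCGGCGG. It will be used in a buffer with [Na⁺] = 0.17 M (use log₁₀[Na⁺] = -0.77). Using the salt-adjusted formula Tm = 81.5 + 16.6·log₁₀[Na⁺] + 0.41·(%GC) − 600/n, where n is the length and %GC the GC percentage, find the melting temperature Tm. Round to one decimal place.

78.8°C

Length n = 42. Base counts: A=10, C=13, G=12, T=7
G+C = 25, so %GC = 25/42 × 100 = 59.524%
Salt term: 16.6 × (-0.77) = -12.782
GC term: 0.41 × 59.524 = 24.405; length term: −600/42 = −14.286
Tm = 81.5 + (-12.782) + 24.405 − 14.286 = 78.837 → 78.8°C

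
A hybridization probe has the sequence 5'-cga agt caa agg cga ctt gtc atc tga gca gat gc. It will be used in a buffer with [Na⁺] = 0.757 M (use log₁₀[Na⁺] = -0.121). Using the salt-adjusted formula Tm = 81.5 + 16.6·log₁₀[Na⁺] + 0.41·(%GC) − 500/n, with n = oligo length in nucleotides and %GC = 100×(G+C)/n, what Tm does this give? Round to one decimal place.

Length n = 35. T=7, A=10, G=10, C=8
G+C = 18, so %GC = 18/35 × 100 = 51.429%
Salt term: 16.6 × (-0.121) = -2.009
GC term: 0.41 × 51.429 = 21.086; length term: −500/35 = −14.286
Tm = 81.5 + (-2.009) + 21.086 − 14.286 = 86.291 → 86.3°C

86.3°C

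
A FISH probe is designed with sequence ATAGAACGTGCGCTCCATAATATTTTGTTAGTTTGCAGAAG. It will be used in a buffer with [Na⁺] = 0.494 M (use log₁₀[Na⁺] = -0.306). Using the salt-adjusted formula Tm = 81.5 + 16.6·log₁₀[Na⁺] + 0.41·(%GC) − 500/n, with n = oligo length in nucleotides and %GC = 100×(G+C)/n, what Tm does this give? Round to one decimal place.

Length n = 41. Scanning the sequence gives T=14, C=6, A=12, G=9.
G+C = 15, so %GC = 15/41 × 100 = 36.585%
Salt term: 16.6 × (-0.306) = -5.08
GC term: 0.41 × 36.585 = 15; length term: −500/41 = −12.195
Tm = 81.5 + (-5.08) + 15 − 12.195 = 79.225 → 79.2°C

79.2°C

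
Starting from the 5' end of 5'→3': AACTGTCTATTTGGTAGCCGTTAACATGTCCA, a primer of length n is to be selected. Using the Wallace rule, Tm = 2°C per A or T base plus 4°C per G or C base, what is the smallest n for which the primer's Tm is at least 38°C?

First 13 bases: AACTGTCTATTTG → Tm = 34°C (< 38°C)
First 14 bases: AACTGTCTATTTGG → Tm = 38°C (≥ 38°C)
Each additional base adds 2°C (A/T) or 4°C (G/C), so Tm is non-decreasing in n; n = 14 is the first length to reach 38°C.

n = 14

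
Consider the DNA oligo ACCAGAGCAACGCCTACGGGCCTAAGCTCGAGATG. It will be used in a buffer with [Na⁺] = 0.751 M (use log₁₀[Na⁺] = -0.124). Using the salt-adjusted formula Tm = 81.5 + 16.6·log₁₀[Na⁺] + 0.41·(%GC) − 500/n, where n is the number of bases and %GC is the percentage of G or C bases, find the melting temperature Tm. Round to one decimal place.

Length n = 35. Counting bases: T=4, G=10, A=10, C=11
G+C = 21, so %GC = 21/35 × 100 = 60%
Salt term: 16.6 × (-0.124) = -2.058
GC term: 0.41 × 60 = 24.6; length term: −500/35 = −14.286
Tm = 81.5 + (-2.058) + 24.6 − 14.286 = 89.756 → 89.8°C

89.8°C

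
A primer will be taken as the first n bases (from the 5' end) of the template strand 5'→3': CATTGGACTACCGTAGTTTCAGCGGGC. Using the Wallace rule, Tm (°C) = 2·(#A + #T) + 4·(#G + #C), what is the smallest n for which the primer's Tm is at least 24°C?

n = 8

First 7 bases: CATTGGA → Tm = 20°C (< 24°C)
First 8 bases: CATTGGAC → Tm = 24°C (≥ 24°C)
Each additional base adds 2°C (A/T) or 4°C (G/C), so Tm is non-decreasing in n; n = 8 is the first length to reach 24°C.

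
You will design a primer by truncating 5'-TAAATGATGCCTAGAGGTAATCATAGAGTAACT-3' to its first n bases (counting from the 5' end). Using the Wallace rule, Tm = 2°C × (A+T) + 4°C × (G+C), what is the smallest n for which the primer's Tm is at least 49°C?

First 17 bases: TAAATGATGCCTAGAGG → Tm = 48°C (< 49°C)
First 18 bases: TAAATGATGCCTAGAGGT → Tm = 50°C (≥ 49°C)
Each additional base adds 2°C (A/T) or 4°C (G/C), so Tm is non-decreasing in n; n = 18 is the first length to reach 49°C.

n = 18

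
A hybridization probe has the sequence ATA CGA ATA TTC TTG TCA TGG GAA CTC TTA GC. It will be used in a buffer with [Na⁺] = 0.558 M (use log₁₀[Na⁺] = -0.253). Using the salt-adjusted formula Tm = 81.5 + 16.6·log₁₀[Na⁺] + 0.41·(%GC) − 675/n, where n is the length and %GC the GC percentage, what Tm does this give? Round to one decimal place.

Length n = 32. A=9, C=6, T=11, G=6
G+C = 12, so %GC = 12/32 × 100 = 37.5%
Salt term: 16.6 × (-0.253) = -4.2
GC term: 0.41 × 37.5 = 15.375; length term: −675/32 = −21.094
Tm = 81.5 + (-4.2) + 15.375 − 21.094 = 71.581 → 71.6°C

71.6°C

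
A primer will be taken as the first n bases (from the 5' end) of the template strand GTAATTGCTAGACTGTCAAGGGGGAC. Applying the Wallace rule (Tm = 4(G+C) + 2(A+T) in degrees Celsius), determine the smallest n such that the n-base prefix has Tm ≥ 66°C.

n = 23

First 22 bases: GTAATTGCTAGACTGTCAAGGG → Tm = 64°C (< 66°C)
First 23 bases: GTAATTGCTAGACTGTCAAGGGG → Tm = 68°C (≥ 66°C)
Since every base adds ≥2°C, Tm only increases with n, so the threshold is first crossed at n = 23.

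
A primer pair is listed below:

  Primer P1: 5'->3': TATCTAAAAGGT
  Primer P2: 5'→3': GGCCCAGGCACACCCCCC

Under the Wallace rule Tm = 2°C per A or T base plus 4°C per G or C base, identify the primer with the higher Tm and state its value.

Primer P1: A+T=9, G+C=3 → Tm = 2(9)+4(3) = 30°C
Primer P2: A+T=3, G+C=15 → Tm = 2(3)+4(15) = 66°C
30°C vs 66°C → primer P2 is higher.

Primer P2, 66°C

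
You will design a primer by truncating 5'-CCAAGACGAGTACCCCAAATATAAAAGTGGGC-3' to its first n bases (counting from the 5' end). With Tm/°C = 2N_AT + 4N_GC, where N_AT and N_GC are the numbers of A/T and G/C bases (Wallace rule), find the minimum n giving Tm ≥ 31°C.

n = 10

First 9 bases: CCAAGACGA → Tm = 28°C (< 31°C)
First 10 bases: CCAAGACGAG → Tm = 32°C (≥ 31°C)
Each additional base adds 2°C (A/T) or 4°C (G/C), so Tm is non-decreasing in n; n = 10 is the first length to reach 31°C.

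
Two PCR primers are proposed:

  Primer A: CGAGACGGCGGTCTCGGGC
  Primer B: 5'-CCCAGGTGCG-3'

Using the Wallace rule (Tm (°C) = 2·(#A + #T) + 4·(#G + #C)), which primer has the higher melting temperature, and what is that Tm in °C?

Primer A, 68°C

Primer A: A+T=4, G+C=15 → Tm = 2(4)+4(15) = 68°C
Primer B: A+T=2, G+C=8 → Tm = 2(2)+4(8) = 36°C
68°C vs 36°C → primer A is higher.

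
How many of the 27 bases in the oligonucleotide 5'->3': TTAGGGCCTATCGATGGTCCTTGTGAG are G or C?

14

Base counts: T=9, G=9, A=4, C=5
G+C = 9 + 5 = 14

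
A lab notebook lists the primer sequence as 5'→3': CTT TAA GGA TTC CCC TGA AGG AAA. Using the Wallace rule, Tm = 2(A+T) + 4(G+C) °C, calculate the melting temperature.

Base counts: A=8, G=5, T=6, C=5
So N_AT = 14 and N_GC = 10.
Tm = 2(14) + 4(10) = 28 + 40 = 68°C

68°C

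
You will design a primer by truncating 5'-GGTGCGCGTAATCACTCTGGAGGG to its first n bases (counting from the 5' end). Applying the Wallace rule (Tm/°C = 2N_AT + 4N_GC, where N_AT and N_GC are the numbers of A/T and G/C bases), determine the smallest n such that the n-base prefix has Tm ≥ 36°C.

n = 11

First 10 bases: GGTGCGCGTA → Tm = 34°C (< 36°C)
First 11 bases: GGTGCGCGTAA → Tm = 36°C (≥ 36°C)
Each additional base adds 2°C (A/T) or 4°C (G/C), so Tm is non-decreasing in n; n = 11 is the first length to reach 36°C.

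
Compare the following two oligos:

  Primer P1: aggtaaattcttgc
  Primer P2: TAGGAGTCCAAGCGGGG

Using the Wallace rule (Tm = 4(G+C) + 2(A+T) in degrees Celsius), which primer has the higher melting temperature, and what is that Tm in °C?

Primer P1: A+T=9, G+C=5 → Tm = 2(9)+4(5) = 38°C
Primer P2: A+T=6, G+C=11 → Tm = 2(6)+4(11) = 56°C
38°C vs 56°C → primer P2 is higher.

Primer P2, 56°C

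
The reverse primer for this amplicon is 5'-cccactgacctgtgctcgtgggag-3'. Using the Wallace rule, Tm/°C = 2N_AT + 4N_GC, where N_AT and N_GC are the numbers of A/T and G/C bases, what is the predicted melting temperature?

80°C

Base counts: T=5, A=3, C=8, G=8
A+T = 8, G+C = 16
Tm = 4·16 + 2·8 = 64 + 16 = 80°C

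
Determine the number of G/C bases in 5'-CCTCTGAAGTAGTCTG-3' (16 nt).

8

Scanning the sequence gives T=5, A=3, G=4, C=4.
Total G or C: 4 + 4 = 8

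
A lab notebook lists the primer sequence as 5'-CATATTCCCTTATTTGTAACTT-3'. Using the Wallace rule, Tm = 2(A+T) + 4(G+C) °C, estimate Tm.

Counting bases: C=5, T=11, A=5, G=1
AT pairs contribute 16, GC pairs contribute 6.
Tm = 2×16 + 4×6 = 56°C

56°C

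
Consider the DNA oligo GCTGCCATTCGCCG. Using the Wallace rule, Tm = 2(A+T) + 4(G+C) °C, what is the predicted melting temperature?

48°C

Base counts: A=1, T=3, G=4, C=6
AT pairs contribute 4, GC pairs contribute 10.
Tm = 2×4 + 4×10 = 48°C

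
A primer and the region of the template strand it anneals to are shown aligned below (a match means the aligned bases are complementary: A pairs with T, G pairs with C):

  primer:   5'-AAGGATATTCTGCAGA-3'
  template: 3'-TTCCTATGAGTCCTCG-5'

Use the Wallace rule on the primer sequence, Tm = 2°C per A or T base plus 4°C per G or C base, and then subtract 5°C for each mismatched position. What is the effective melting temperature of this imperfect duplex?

Primer base counts: A=6, T=4, G=4, C=2 → A+T=10, G+C=6
Perfect-match Tm = 2(10) + 4(6) = 20 + 24 = 44°C
Mismatches (positions where the bases are not complementary): 4 (at positions 8, 11, 13, 16)
Effective Tm = 44 − 4×5 = 44 − 20 = 24°C

24°C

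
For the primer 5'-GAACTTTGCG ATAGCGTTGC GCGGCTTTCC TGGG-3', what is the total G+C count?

20

Scanning the sequence gives T=10, G=12, A=4, C=8.
Total G or C: 12 + 8 = 20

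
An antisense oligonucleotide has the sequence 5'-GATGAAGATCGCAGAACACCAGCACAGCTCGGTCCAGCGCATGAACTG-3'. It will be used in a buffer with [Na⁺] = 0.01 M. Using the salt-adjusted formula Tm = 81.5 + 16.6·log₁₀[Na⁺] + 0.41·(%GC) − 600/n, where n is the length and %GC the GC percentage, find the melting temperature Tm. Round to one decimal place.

Length n = 48. Scanning the sequence gives G=13, T=6, C=14, A=15.
G+C = 27, so %GC = 27/48 × 100 = 56.25%
Salt term: 16.6 × (-2) = -33.2
GC term: 0.41 × 56.25 = 23.062; length term: −600/48 = −12.5
Tm = 81.5 + (-33.2) + 23.062 − 12.5 = 58.862 → 58.9°C

58.9°C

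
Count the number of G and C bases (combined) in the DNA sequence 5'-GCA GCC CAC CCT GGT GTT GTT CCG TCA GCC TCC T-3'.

Counting bases: T=9, G=8, C=14, A=3
G+C = 8 + 14 = 22

22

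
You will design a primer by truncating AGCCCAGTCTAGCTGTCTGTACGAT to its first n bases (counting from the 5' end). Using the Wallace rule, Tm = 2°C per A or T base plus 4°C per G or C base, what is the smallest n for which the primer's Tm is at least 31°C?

n = 10

First 9 bases: AGCCCAGTC → Tm = 30°C (< 31°C)
First 10 bases: AGCCCAGTCT → Tm = 32°C (≥ 31°C)
Each additional base adds 2°C (A/T) or 4°C (G/C), so Tm is non-decreasing in n; n = 10 is the first length to reach 31°C.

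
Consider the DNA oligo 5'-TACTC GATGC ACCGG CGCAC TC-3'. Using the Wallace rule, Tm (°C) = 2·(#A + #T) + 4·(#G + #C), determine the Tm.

72°C

Scanning the sequence gives G=5, T=4, C=9, A=4.
So N_AT = 8 and N_GC = 14.
Tm = 2×8 + 4×14 = 72°C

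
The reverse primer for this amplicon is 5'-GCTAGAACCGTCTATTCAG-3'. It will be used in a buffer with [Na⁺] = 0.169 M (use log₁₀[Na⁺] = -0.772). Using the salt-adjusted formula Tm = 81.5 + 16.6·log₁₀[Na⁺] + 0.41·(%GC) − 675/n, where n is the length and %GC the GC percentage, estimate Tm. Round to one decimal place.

52.6°C

Length n = 19. Base counts: G=4, T=5, A=5, C=5
G+C = 9, so %GC = 9/19 × 100 = 47.368%
Salt term: 16.6 × (-0.772) = -12.815
GC term: 0.41 × 47.368 = 19.421; length term: −675/19 = −35.526
Tm = 81.5 + (-12.815) + 19.421 − 35.526 = 52.58 → 52.6°C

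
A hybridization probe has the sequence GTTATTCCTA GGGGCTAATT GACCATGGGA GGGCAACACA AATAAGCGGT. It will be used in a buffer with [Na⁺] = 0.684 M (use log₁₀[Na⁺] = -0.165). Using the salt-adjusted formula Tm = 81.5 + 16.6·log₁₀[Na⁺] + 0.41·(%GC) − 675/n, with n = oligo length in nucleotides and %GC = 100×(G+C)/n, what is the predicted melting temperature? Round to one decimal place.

84.9°C

Length n = 50. Counting bases: A=15, C=9, G=15, T=11
G+C = 24, so %GC = 24/50 × 100 = 48%
Salt term: 16.6 × (-0.165) = -2.739
GC term: 0.41 × 48 = 19.68; length term: −675/50 = −13.5
Tm = 81.5 + (-2.739) + 19.68 − 13.5 = 84.941 → 84.9°C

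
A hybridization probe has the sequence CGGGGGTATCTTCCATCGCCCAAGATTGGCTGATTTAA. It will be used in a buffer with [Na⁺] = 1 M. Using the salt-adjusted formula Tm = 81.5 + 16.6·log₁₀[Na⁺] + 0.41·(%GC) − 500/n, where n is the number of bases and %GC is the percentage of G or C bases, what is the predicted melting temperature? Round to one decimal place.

Length n = 38. Base counts: T=11, A=8, G=10, C=9
G+C = 19, so %GC = 19/38 × 100 = 50%
Salt term: 16.6 × (0) = 0
GC term: 0.41 × 50 = 20.5; length term: −500/38 = −13.158
Tm = 81.5 + (0) + 20.5 − 13.158 = 88.842 → 88.8°C

88.8°C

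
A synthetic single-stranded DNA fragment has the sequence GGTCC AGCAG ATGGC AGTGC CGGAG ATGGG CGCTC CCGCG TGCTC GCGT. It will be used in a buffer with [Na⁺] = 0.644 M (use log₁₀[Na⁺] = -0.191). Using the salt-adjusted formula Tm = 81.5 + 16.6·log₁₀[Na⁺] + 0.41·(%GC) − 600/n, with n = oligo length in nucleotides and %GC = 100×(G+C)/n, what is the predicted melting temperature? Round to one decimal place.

Length n = 49. Base counts: T=8, G=20, C=15, A=6
G+C = 35, so %GC = 35/49 × 100 = 71.429%
Salt term: 16.6 × (-0.191) = -3.171
GC term: 0.41 × 71.429 = 29.286; length term: −600/49 = −12.245
Tm = 81.5 + (-3.171) + 29.286 − 12.245 = 95.37 → 95.4°C

95.4°C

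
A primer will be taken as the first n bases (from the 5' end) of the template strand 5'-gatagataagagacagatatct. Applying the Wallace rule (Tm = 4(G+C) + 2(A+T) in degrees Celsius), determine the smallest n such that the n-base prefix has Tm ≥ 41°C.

n = 16

First 15 bases: GATAGATAAGAGACA → Tm = 40°C (< 41°C)
First 16 bases: GATAGATAAGAGACAG → Tm = 44°C (≥ 41°C)
Each additional base adds 2°C (A/T) or 4°C (G/C), so Tm is non-decreasing in n; n = 16 is the first length to reach 41°C.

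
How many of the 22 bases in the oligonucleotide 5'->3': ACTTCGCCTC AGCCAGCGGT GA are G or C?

14

Counting bases: A=4, C=8, T=4, G=6
Total G or C: 6 + 8 = 14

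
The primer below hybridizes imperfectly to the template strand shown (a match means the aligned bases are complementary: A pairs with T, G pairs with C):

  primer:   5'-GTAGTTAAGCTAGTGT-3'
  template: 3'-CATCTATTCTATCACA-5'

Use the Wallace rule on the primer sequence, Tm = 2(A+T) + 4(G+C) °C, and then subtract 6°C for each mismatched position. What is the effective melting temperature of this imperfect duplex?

32°C

Primer base counts: A=4, T=6, G=5, C=1 → A+T=10, G+C=6
Perfect-match Tm = 2(10) + 4(6) = 20 + 24 = 44°C
Mismatches (positions where the bases are not complementary): 2 (at positions 5, 10)
Effective Tm = 44 − 2×6 = 44 − 12 = 32°C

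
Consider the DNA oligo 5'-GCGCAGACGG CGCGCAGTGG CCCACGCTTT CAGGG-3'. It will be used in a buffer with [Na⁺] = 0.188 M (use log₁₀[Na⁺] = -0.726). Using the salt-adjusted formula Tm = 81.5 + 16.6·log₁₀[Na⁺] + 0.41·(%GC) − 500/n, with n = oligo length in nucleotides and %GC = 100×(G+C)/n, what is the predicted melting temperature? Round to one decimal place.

Length n = 35. Base counts: G=14, T=4, A=5, C=12
G+C = 26, so %GC = 26/35 × 100 = 74.286%
Salt term: 16.6 × (-0.726) = -12.052
GC term: 0.41 × 74.286 = 30.457; length term: −500/35 = −14.286
Tm = 81.5 + (-12.052) + 30.457 − 14.286 = 85.619 → 85.6°C

85.6°C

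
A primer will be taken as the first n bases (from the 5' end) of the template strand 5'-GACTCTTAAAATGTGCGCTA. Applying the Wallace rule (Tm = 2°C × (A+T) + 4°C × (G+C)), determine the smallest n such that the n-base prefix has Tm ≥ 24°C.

First 8 bases: GACTCTTA → Tm = 22°C (< 24°C)
First 9 bases: GACTCTTAA → Tm = 24°C (≥ 24°C)
Since every base adds ≥2°C, Tm only increases with n, so the threshold is first crossed at n = 9.

n = 9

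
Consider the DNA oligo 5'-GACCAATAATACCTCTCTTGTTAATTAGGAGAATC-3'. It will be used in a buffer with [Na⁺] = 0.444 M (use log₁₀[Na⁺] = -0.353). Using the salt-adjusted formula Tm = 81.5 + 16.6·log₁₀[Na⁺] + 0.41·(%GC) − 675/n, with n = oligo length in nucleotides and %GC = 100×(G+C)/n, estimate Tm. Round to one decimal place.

70.4°C

Length n = 35. Scanning the sequence gives A=12, G=5, T=11, C=7.
G+C = 12, so %GC = 12/35 × 100 = 34.286%
Salt term: 16.6 × (-0.353) = -5.86
GC term: 0.41 × 34.286 = 14.057; length term: −675/35 = −19.286
Tm = 81.5 + (-5.86) + 14.057 − 19.286 = 70.411 → 70.4°C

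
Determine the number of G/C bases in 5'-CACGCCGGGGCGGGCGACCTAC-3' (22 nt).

Counting bases: C=9, T=1, A=3, G=9
Total G or C: 9 + 9 = 18

18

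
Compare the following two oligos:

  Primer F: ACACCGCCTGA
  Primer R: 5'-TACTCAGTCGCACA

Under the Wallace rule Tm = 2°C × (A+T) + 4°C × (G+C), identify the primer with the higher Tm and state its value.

Primer R, 42°C

Primer F: A+T=4, G+C=7 → Tm = 2(4)+4(7) = 36°C
Primer R: A+T=7, G+C=7 → Tm = 2(7)+4(7) = 42°C
36°C vs 42°C → primer R is higher.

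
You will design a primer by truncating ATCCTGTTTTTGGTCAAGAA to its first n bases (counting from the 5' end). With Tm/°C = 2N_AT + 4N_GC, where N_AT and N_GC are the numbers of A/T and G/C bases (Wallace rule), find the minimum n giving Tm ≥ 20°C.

First 6 bases: ATCCTG → Tm = 18°C (< 20°C)
First 7 bases: ATCCTGT → Tm = 20°C (≥ 20°C)
Each additional base adds 2°C (A/T) or 4°C (G/C), so Tm is non-decreasing in n; n = 7 is the first length to reach 20°C.

n = 7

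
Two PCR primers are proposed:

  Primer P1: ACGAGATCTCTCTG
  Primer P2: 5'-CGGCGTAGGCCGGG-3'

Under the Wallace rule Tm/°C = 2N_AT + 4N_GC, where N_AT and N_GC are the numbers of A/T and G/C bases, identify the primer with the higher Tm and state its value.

Primer P2, 52°C

Primer P1: A+T=7, G+C=7 → Tm = 2(7)+4(7) = 42°C
Primer P2: A+T=2, G+C=12 → Tm = 2(2)+4(12) = 52°C
42°C vs 52°C → primer P2 is higher.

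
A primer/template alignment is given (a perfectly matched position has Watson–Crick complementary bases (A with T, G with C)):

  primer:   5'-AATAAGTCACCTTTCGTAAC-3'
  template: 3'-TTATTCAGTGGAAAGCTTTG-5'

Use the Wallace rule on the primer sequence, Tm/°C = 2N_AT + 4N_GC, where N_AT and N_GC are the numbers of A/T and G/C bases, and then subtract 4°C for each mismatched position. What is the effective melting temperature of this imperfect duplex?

50°C

Primer base counts: A=7, T=6, G=2, C=5 → A+T=13, G+C=7
Perfect-match Tm = 2(13) + 4(7) = 26 + 28 = 54°C
Mismatches (positions where the bases are not complementary): 1 (at position 17)
Effective Tm = 54 − 1×4 = 54 − 4 = 50°C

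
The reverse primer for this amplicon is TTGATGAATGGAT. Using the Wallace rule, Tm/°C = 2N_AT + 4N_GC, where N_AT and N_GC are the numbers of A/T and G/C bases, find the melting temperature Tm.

Scanning the sequence gives T=5, C=0, G=4, A=4.
A+T = 9, G+C = 4
Tm = 4·4 + 2·9 = 16 + 18 = 34°C

34°C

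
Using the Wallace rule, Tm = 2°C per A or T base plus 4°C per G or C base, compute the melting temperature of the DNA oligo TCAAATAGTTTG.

30°C

Scanning the sequence gives G=2, C=1, A=4, T=5.
So N_AT = 9 and N_GC = 3.
Tm = 2×9 + 4×3 = 30°C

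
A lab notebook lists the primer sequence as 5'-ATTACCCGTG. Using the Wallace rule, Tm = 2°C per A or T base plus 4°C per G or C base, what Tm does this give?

Counting bases: T=3, G=2, C=3, A=2
So N_AT = 5 and N_GC = 5.
Tm = 2×5 + 4×5 = 30°C

30°C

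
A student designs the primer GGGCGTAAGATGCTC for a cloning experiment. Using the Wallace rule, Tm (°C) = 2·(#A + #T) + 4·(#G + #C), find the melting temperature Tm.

A=3, C=3, G=6, T=3
A+T = 6, G+C = 9
Tm = 2×6 + 4×9 = 48°C

48°C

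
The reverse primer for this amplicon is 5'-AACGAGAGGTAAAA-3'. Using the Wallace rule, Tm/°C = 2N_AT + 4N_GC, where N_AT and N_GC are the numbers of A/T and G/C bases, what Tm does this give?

38°C

Scanning the sequence gives A=8, T=1, C=1, G=4.
AT pairs contribute 9, GC pairs contribute 5.
Tm = 2(9) + 4(5) = 18 + 20 = 38°C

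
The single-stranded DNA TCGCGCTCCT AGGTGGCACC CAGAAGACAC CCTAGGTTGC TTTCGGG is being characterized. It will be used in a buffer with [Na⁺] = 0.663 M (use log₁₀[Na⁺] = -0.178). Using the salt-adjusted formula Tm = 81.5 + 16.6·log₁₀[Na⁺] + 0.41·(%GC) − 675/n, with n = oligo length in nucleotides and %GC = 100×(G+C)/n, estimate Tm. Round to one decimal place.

Length n = 47. Base counts: G=14, T=10, C=15, A=8
G+C = 29, so %GC = 29/47 × 100 = 61.702%
Salt term: 16.6 × (-0.178) = -2.955
GC term: 0.41 × 61.702 = 25.298; length term: −675/47 = −14.362
Tm = 81.5 + (-2.955) + 25.298 − 14.362 = 89.481 → 89.5°C

89.5°C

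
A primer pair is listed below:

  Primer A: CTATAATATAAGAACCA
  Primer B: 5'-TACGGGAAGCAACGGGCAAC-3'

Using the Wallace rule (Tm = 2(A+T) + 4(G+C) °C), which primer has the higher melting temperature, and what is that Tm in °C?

Primer B, 64°C

Primer A: A+T=13, G+C=4 → Tm = 2(13)+4(4) = 42°C
Primer B: A+T=8, G+C=12 → Tm = 2(8)+4(12) = 64°C
42°C vs 64°C → primer B is higher.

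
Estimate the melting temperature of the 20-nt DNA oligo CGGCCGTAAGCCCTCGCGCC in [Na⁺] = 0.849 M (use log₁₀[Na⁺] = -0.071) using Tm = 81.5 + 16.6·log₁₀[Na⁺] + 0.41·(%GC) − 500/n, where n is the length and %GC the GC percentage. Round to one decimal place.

Length n = 20. Counting bases: G=6, A=2, C=10, T=2
G+C = 16, so %GC = 16/20 × 100 = 80%
Salt term: 16.6 × (-0.071) = -1.179
GC term: 0.41 × 80 = 32.8; length term: −500/20 = −25
Tm = 81.5 + (-1.179) + 32.8 − 25 = 88.121 → 88.1°C

88.1°C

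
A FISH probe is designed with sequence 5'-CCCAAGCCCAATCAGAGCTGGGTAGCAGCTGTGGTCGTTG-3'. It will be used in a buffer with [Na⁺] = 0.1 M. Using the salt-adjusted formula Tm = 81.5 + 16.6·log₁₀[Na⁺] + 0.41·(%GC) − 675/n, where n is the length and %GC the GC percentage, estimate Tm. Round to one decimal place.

Length n = 40. A=8, C=11, G=13, T=8
G+C = 24, so %GC = 24/40 × 100 = 60%
Salt term: 16.6 × (-1) = -16.6
GC term: 0.41 × 60 = 24.6; length term: −675/40 = −16.875
Tm = 81.5 + (-16.6) + 24.6 − 16.875 = 72.625 → 72.6°C

72.6°C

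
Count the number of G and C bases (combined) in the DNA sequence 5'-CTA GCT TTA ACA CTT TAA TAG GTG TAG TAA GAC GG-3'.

13

Counting bases: C=5, T=11, G=8, A=11
G+C = 8 + 5 = 13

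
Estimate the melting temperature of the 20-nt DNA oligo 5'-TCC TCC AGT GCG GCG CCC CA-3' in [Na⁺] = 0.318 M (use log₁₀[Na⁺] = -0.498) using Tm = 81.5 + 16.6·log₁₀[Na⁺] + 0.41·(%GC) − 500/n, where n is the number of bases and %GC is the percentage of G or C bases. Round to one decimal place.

Length n = 20. Scanning the sequence gives T=3, C=10, G=5, A=2.
G+C = 15, so %GC = 15/20 × 100 = 75%
Salt term: 16.6 × (-0.498) = -8.267
GC term: 0.41 × 75 = 30.75; length term: −500/20 = −25
Tm = 81.5 + (-8.267) + 30.75 − 25 = 78.983 → 79.0°C

79.0°C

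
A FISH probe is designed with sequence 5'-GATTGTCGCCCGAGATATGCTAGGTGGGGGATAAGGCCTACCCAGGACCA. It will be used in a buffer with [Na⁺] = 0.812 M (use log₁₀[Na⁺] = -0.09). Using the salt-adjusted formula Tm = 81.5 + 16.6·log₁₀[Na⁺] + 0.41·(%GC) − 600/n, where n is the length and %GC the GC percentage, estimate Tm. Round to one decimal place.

91.8°C

Length n = 50. Base counts: C=12, T=9, G=17, A=12
G+C = 29, so %GC = 29/50 × 100 = 58%
Salt term: 16.6 × (-0.09) = -1.494
GC term: 0.41 × 58 = 23.78; length term: −600/50 = −12
Tm = 81.5 + (-1.494) + 23.78 − 12 = 91.786 → 91.8°C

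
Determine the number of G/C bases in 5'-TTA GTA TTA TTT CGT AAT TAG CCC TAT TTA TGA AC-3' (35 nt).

9

Base counts: T=16, C=5, A=10, G=4
G+C = 4 + 5 = 9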